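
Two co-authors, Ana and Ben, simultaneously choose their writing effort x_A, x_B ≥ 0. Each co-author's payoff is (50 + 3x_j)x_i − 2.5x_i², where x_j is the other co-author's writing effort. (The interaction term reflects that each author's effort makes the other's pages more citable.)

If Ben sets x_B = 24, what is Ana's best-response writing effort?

24.4

Ana's payoff is (50 + 3x_B)x_A − 2.5x_A².
∂π/∂x_A = 50 + 3x_B − 5x_A = 0, so x_A = 10 + 0.6x_B.
At x_B = 24: x_A = 10 + 0.6·24 = 24.4.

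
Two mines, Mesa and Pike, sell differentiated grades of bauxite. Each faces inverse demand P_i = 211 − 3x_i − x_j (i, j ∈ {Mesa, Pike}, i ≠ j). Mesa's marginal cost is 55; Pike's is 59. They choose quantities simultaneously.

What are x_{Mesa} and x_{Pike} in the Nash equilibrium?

22.4, 21.6

Mine Mesa's profit: π = x_{Mesa}(211 − 3x_{Mesa} − x_{Pike}) − 55x_{Mesa}.
∂π/∂x_{Mesa} = 156 − 6x_{Mesa} − x_{Pike} = 0 ⇒ x_{Mesa} = 26 − (1/6)x_{Pike}.
Similarly x_{Pike} = 76/3 − (1/6)x_{Mesa}.
Plugging x_{Pike} into Mesa's best response: x_{Mesa} = 26 − (1/6)(76/3 − (1/6)x_{Mesa}) ⇒ (35/36)x_{Mesa} = 196/9, so x_{Mesa} = 22.4.
Then x_{Pike} = 76/3 − (1/6)·22.4 = 21.6.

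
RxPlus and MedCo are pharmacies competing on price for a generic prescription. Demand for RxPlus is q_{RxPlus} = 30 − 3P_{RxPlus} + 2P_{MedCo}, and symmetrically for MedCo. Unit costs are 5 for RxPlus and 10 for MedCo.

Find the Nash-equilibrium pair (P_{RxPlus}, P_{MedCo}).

12.1875, 14.0625

RxPlus's profit: π = (P_{RxPlus} − 5)(30 − 3P_{RxPlus} + 2P_{MedCo}).
∂π/∂P_{RxPlus} = 45 − 6P_{RxPlus} + 2P_{MedCo} = 0 ⇒ P_{RxPlus} = 7.5 + (1/3)P_{MedCo}.
Similarly P_{MedCo} = 10 + (1/3)P_{RxPlus}.
Plugging P_{MedCo} into RxPlus's best response: P_{RxPlus} = 7.5 + (1/3)(10 + (1/3)P_{RxPlus}) ⇒ (8/9)P_{RxPlus} = 65/6, so P_{RxPlus} = 12.1875.
Then P_{MedCo} = 10 + (1/3)·12.1875 = 14.0625.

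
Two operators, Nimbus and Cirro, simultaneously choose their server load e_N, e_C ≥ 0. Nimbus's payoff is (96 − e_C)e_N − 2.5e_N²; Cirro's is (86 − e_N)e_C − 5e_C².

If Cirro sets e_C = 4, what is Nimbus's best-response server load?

Expanding Nimbus's payoff: 96e_N − e_Ce_N − 2.5e_N².
∂π/∂e_N = 96 − e_C − 5e_N = 0, so e_N = 19.2 − 0.2e_C.
At e_C = 4: e_N = 19.2 − 0.2·4 = 18.4.

18.4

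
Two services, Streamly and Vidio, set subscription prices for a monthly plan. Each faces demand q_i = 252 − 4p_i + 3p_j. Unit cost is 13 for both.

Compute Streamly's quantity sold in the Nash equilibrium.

191.2

Streamly's profit: π = (p_{Streamly} − 13)(252 − 4p_{Streamly} + 3p_{Vidio}).
∂π/∂p_{Streamly} = 304 − 8p_{Streamly} + 3p_{Vidio} = 0 ⇒ p_{Streamly} = 38 + 0.375p_{Vidio}.
Setting p_{Streamly} = p_{Vidio} in the reaction function: p_{Streamly} = 38 + 0.375p_{Streamly}, so p_{Streamly} = 38 / 0.625 = 60.8.
q_{Streamly} = 252 − 4·60.8 + 3·60.8 = 191.2.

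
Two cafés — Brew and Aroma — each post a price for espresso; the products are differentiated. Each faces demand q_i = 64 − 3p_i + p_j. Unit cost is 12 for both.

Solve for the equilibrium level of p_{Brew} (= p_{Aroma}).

20

Brew's profit: π = (p_{Brew} − 12)(64 − 3p_{Brew} + p_{Aroma}).
∂π/∂p_{Brew} = 100 − 6p_{Brew} + p_{Aroma} = 0 ⇒ p_{Brew} = 50/3 + (1/6)p_{Aroma}.
The game is symmetric, so in equilibrium p_{Aroma} = p_{Brew}: the reaction function gives (5/6)p_{Brew} = 50/3, hence p_{Brew} = 20.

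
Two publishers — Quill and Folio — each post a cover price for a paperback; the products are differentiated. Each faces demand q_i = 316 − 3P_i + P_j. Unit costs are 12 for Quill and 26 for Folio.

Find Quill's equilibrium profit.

Quill's profit: π = (P_{Quill} − 12)(316 − 3P_{Quill} + P_{Folio}).
∂π/∂P_{Quill} = 352 − 6P_{Quill} + P_{Folio} = 0 ⇒ P_{Quill} = 176/3 + (1/6)P_{Folio}.
Similarly P_{Folio} = 197/3 + (1/6)P_{Quill}.
Substituting the second reaction function into the first: P_{Quill} = 176/3 + (1/6)(197/3 + (1/6)P_{Quill}), which gives (35/36)P_{Quill} = 1253/18 ⇒ P_{Quill} = 71.6.
Then P_{Folio} = 197/3 + (1/6)·71.6 = 77.6.
q_{Quill} = 316 − 3·71.6 + 77.6 = 178.8.
Profit = (71.6 − 12)·178.8 = 10656.48.

10656.48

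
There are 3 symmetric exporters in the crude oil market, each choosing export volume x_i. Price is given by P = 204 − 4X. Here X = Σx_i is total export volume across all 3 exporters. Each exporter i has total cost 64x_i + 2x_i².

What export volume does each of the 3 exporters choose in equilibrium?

A representative exporter's profit is π_i = x_i(204 − 4X) − 64x_i − 2x_i², with X = x_i + Σ_{j≠i} x_j.
First-order condition: 140 − 12x_i − 4Σ_{j≠i} x_j = 0.
Imposing symmetry (x_j = x for all j) turns Σ_{j≠i} x_j into 2x, so 140 = 20x and x = 7.

7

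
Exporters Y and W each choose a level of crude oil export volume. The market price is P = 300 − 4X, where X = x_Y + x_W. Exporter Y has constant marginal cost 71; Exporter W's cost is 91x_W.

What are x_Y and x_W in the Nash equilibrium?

20.75, 15.75

Exporter Y's profit: π = x_Y(300 − 4(x_Y + x_W)) − 71x_Y.
∂π/∂x_Y = 229 − 8x_Y − 4x_W = 0, so x_Y = 28.625 − 0.5x_W.
By the same steps for W: x_W = 26.125 − 0.5x_Y.
Plugging x_W into Y's best response: x_Y = 28.625 − 0.5(26.125 − 0.5x_Y) ⇒ 0.75x_Y = 15.5625, so x_Y = 20.75.
Then x_W = 26.125 − 0.5·20.75 = 15.75.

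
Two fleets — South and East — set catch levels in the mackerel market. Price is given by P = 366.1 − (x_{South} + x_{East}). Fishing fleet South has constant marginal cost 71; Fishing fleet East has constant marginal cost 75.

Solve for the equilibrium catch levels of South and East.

Fishing fleet South's profit: π = x_{South}(366.1 − (x_{South} + x_{East})) − 71x_{South}.
∂π/∂x_{South} = 295.1 − 2x_{South} − x_{East} = 0, so x_{South} = 147.55 − 0.5x_{East}.
By the same steps for East: x_{East} = 145.55 − 0.5x_{South}.
Substituting the second reaction function into the first: x_{South} = 147.55 − 0.5(145.55 − 0.5x_{South}), which gives 0.75x_{South} = 74.775 ⇒ x_{South} = 99.7.
Then x_{East} = 145.55 − 0.5·99.7 = 95.7.

99.7, 95.7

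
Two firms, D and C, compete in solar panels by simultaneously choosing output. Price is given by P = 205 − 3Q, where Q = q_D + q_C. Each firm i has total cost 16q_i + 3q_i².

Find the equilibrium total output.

25.2

Firm D's profit: π = q_D(205 − 3(q_D + q_C)) − 16q_D − 3q_D².
∂π/∂q_D = 189 − 12q_D − 3q_C = 0, so q_D = 15.75 − 0.25q_C.
The game is symmetric, so in equilibrium q_C = q_D: the reaction function gives 1.25q_D = 15.75, hence q_D = 12.6.
Total output: 12.6 + 12.6 = 25.2.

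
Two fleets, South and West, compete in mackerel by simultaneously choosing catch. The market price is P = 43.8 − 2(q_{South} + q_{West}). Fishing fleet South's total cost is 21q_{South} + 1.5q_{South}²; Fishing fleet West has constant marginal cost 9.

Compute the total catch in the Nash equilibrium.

Fishing fleet South's profit: π = q_{South}(43.8 − 2(q_{South} + q_{West})) − 21q_{South} − 1.5q_{South}².
∂π/∂q_{South} = 22.8 − 7q_{South} − 2q_{West} = 0, so q_{South} = 114/35 − (2/7)q_{West}.
For West: ∂π/∂q_{West} = 34.8 − 4q_{West} − 2q_{South} = 0 ⇒ q_{West} = 8.7 − 0.5q_{South}.
Solving the two reaction functions simultaneously: (1 − (−2/7)(−0.5))q_{South} = 114/35 − (2/7)·8.7, so (6/7)q_{South} = 27/35 and q_{South} = 0.9.
Then q_{West} = 8.7 − 0.5·0.9 = 8.25.
Total catch: 0.9 + 8.25 = 9.15.

9.15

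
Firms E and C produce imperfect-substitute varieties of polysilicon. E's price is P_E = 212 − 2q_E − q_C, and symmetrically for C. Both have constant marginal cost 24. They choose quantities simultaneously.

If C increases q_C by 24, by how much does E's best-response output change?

-6

Firm E's profit: π = q_E(212 − 2q_E − q_C) − 24q_E.
∂π/∂q_E = 188 − 4q_E − q_C = 0 ⇒ q_E = 47 − 0.25q_C.
The reaction-function slope is −0.25, so a 24-unit rise in q_C moves q_E by −0.25 × 24 = −6. E's best response falls — the actions are strategic substitutes.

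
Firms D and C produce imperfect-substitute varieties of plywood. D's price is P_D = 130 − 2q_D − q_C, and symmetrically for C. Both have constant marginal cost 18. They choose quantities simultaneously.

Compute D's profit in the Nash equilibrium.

1003.52

Firm D's profit: π = q_D(130 − 2q_D − q_C) − 18q_D.
∂π/∂q_D = 112 − 4q_D − q_C = 0 ⇒ q_D = 28 − 0.25q_C.
By symmetry q_C = q_D; substituting into the reaction function, 1.25q_D = 28 and q_D = 22.4.
P_D = 130 − 2·22.4 − 22.4 = 62.8.
Profit = (62.8 − 18)·22.4 = 1003.52.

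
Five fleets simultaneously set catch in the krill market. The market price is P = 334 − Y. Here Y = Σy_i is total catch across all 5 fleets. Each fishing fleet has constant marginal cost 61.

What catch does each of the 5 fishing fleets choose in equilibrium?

45.5

A representative fishing fleet's profit is π_i = y_i(334 − Y) − 61y_i, with Y = y_i + Σ_{j≠i} y_j.
First-order condition: 273 − 2y_i − Σ_{j≠i} y_j = 0.
Imposing symmetry (y_j = y for all j) turns Σ_{j≠i} y_j into 4y, so 273 = 6y and y = 45.5.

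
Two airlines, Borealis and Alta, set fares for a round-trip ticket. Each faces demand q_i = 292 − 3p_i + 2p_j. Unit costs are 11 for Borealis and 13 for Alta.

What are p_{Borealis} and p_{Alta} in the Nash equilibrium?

81.625, 82.375

Borealis's profit: π = (p_{Borealis} − 11)(292 − 3p_{Borealis} + 2p_{Alta}).
∂π/∂p_{Borealis} = 325 − 6p_{Borealis} + 2p_{Alta} = 0 ⇒ p_{Borealis} = 325/6 + (1/3)p_{Alta}.
Similarly p_{Alta} = 331/6 + (1/3)p_{Borealis}.
Substituting the second reaction function into the first: p_{Borealis} = 325/6 + (1/3)(331/6 + (1/3)p_{Borealis}), which gives (8/9)p_{Borealis} = 653/9 ⇒ p_{Borealis} = 81.625.
Then p_{Alta} = 331/6 + (1/3)·81.625 = 82.375.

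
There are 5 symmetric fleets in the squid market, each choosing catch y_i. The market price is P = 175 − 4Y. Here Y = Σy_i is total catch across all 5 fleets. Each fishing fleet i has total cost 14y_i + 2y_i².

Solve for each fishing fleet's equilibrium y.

A representative fishing fleet's profit is π_i = y_i(175 − 4Y) − 14y_i − 2y_i², with Y = y_i + Σ_{j≠i} y_j.
First-order condition: 161 − 12y_i − 4Σ_{j≠i} y_j = 0.
Imposing symmetry (y_j = y for all j) turns Σ_{j≠i} y_j into 4y, so 161 = 28y and y = 5.75.

5.75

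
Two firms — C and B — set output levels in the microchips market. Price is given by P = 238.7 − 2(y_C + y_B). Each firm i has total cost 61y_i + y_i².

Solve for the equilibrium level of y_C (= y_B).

Firm C's profit: π = y_C(238.7 − 2(y_C + y_B)) − 61y_C − y_C².
∂π/∂y_C = 177.7 − 6y_C − 2y_B = 0, so y_C = 1777/60 − (1/3)y_B.
By symmetry y_B = y_C; substituting into the reaction function, (4/3)y_C = 1777/60 and y_C = 22.2125.

22.2125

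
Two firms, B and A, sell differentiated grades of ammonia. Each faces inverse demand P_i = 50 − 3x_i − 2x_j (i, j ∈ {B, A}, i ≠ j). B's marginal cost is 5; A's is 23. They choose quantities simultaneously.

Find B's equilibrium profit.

Firm B's profit: π = x_B(50 − 3x_B − 2x_A) − 5x_B.
∂π/∂x_B = 45 − 6x_B − 2x_A = 0 ⇒ x_B = 7.5 − (1/3)x_A.
Similarly x_A = 4.5 − (1/3)x_B.
Plugging x_A into B's best response: x_B = 7.5 − (1/3)(4.5 − (1/3)x_B) ⇒ (8/9)x_B = 6, so x_B = 6.75.
Then x_A = 4.5 − (1/3)·6.75 = 2.25.
P_B = 50 − 3·6.75 − 2·2.25 = 25.25.
Profit = (25.25 − 5)·6.75 = 136.6875.

136.6875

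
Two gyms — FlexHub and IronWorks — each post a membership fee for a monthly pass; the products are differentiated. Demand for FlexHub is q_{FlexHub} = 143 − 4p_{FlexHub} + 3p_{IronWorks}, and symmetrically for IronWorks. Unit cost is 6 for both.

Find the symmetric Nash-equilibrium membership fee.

33.4

FlexHub's profit: π = (p_{FlexHub} − 6)(143 − 4p_{FlexHub} + 3p_{IronWorks}).
∂π/∂p_{FlexHub} = 167 − 8p_{FlexHub} + 3p_{IronWorks} = 0 ⇒ p_{FlexHub} = 20.875 + 0.375p_{IronWorks}.
The game is symmetric, so in equilibrium p_{IronWorks} = p_{FlexHub}: the reaction function gives 0.625p_{FlexHub} = 20.875, hence p_{FlexHub} = 33.4.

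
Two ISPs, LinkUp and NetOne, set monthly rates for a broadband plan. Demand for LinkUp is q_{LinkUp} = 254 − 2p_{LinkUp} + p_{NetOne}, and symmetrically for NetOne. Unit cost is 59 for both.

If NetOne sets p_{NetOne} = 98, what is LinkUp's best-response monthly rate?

LinkUp's profit: π = (p_{LinkUp} − 59)(254 − 2p_{LinkUp} + p_{NetOne}).
∂π/∂p_{LinkUp} = 372 − 4p_{LinkUp} + p_{NetOne} = 0 ⇒ p_{LinkUp} = 93 + 0.25p_{NetOne}.
At p_{NetOne} = 98: p_{LinkUp} = 93 + 0.25·98 = 117.5.

117.5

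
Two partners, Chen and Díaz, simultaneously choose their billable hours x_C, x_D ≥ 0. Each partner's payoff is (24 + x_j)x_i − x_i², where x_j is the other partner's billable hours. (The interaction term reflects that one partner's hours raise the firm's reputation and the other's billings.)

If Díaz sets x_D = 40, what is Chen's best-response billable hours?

Chen's payoff is (24 + x_D)x_C − x_C².
∂π/∂x_C = 24 + x_D − 2x_C = 0, so x_C = 12 + 0.5x_D.
At x_D = 40: x_C = 12 + 0.5·40 = 32.

32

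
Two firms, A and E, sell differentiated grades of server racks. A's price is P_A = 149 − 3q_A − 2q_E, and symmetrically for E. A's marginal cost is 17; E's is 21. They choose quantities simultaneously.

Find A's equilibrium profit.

Firm A's profit: π = q_A(149 − 3q_A − 2q_E) − 17q_A.
∂π/∂q_A = 132 − 6q_A − 2q_E = 0 ⇒ q_A = 22 − (1/3)q_E.
Similarly q_E = 64/3 − (1/3)q_A.
Substituting the second reaction function into the first: q_A = 22 − (1/3)(64/3 − (1/3)q_A), which gives (8/9)q_A = 134/9 ⇒ q_A = 16.75.
Then q_E = 64/3 − (1/3)·16.75 = 15.75.
P_A = 149 − 3·16.75 − 2·15.75 = 67.25.
Profit = (67.25 − 17)·16.75 = 841.6875.

841.6875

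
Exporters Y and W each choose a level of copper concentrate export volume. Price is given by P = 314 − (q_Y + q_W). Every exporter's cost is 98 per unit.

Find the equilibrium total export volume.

Exporter Y's profit: π = q_Y(314 − (q_Y + q_W)) − 98q_Y.
∂π/∂q_Y = 216 − 2q_Y − q_W = 0, so q_Y = 108 − 0.5q_W.
Setting q_Y = q_W in the reaction function: q_Y = 108 − 0.5q_Y, so q_Y = 108 / 1.5 = 72.
Total export volume: 72 + 72 = 144.

144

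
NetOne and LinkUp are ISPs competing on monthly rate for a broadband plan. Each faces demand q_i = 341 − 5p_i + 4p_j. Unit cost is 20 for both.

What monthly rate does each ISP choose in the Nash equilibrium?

73.5

NetOne's profit: π = (p_{NetOne} − 20)(341 − 5p_{NetOne} + 4p_{LinkUp}).
∂π/∂p_{NetOne} = 441 − 10p_{NetOne} + 4p_{LinkUp} = 0 ⇒ p_{NetOne} = 44.1 + 0.4p_{LinkUp}.
Setting p_{NetOne} = p_{LinkUp} in the reaction function: p_{NetOne} = 44.1 + 0.4p_{NetOne}, so p_{NetOne} = 44.1 / 0.6 = 73.5.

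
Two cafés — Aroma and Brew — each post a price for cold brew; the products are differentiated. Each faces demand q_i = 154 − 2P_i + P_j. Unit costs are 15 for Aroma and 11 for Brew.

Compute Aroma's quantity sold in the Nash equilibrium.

91.6

Aroma's profit: π = (P_{Aroma} − 15)(154 − 2P_{Aroma} + P_{Brew}).
∂π/∂P_{Aroma} = 184 − 4P_{Aroma} + P_{Brew} = 0 ⇒ P_{Aroma} = 46 + 0.25P_{Brew}.
Similarly P_{Brew} = 44 + 0.25P_{Aroma}.
Solving the two reaction functions simultaneously: (1 − (0.25)(0.25))P_{Aroma} = 46 + 0.25·44, so 0.9375P_{Aroma} = 57 and P_{Aroma} = 60.8.
Then P_{Brew} = 44 + 0.25·60.8 = 59.2.
q_{Aroma} = 154 − 2·60.8 + 59.2 = 91.6.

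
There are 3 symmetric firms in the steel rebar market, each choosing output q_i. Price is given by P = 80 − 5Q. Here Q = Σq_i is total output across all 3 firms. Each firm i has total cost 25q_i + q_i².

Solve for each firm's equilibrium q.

A representative firm's profit is π_i = q_i(80 − 5Q) − 25q_i − q_i², with Q = q_i + Σ_{j≠i} q_j.
First-order condition: 55 − 12q_i − 5Σ_{j≠i} q_j = 0.
In a symmetric equilibrium every firm chooses the same q, so Σ_{j≠i} q_j = 2q. The condition becomes 55 − 22q = 0, giving q = 55/22 = 2.5.

2.5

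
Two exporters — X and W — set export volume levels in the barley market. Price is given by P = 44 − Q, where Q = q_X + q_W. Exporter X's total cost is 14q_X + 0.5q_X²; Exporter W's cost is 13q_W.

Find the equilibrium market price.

Exporter X's profit: π = q_X(44 − (q_X + q_W)) − 14q_X − 0.5q_X².
∂π/∂q_X = 30 − 3q_X − q_W = 0, so q_X = 10 − (1/3)q_W.
For W: ∂π/∂q_W = 31 − 2q_W − q_X = 0 ⇒ q_W = 15.5 − 0.5q_X.
Substituting the second reaction function into the first: q_X = 10 − (1/3)(15.5 − 0.5q_X), which gives (5/6)q_X = 29/6 ⇒ q_X = 5.8.
Then q_W = 15.5 − 0.5·5.8 = 12.6.
Equilibrium price: P = 44 − 18.4 = 25.6.

25.6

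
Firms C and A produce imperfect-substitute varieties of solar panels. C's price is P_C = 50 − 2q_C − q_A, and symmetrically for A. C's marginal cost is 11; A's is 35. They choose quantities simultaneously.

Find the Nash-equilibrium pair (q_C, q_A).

9.4, 1.4

Firm C's profit: π = q_C(50 − 2q_C − q_A) − 11q_C.
∂π/∂q_C = 39 − 4q_C − q_A = 0 ⇒ q_C = 9.75 − 0.25q_A.
Similarly q_A = 3.75 − 0.25q_C.
Plugging q_A into C's best response: q_C = 9.75 − 0.25(3.75 − 0.25q_C) ⇒ 0.9375q_C = 8.8125, so q_C = 9.4.
Then q_A = 3.75 − 0.25·9.4 = 1.4.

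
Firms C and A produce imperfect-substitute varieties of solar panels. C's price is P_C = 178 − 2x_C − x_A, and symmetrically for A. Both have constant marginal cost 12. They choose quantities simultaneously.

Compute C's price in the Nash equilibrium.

78.4

Firm C's profit: π = x_C(178 − 2x_C − x_A) − 12x_C.
∂π/∂x_C = 166 − 4x_C − x_A = 0 ⇒ x_C = 41.5 − 0.25x_A.
Setting x_C = x_A in the reaction function: x_C = 41.5 − 0.25x_C, so x_C = 41.5 / 1.25 = 33.2.
P_C = 178 − 2·33.2 − 33.2 = 78.4.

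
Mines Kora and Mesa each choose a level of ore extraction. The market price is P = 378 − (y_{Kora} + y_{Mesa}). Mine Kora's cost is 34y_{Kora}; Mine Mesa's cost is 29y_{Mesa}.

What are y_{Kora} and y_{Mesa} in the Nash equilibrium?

Mine Kora's profit: π = y_{Kora}(378 − (y_{Kora} + y_{Mesa})) − 34y_{Kora}.
∂π/∂y_{Kora} = 344 − 2y_{Kora} − y_{Mesa} = 0, so y_{Kora} = 172 − 0.5y_{Mesa}.
By the same steps for Mesa: y_{Mesa} = 174.5 − 0.5y_{Kora}.
Solving the two reaction functions simultaneously: (1 − (−0.5)(−0.5))y_{Kora} = 172 − 0.5·174.5, so 0.75y_{Kora} = 84.75 and y_{Kora} = 113.
Then y_{Mesa} = 174.5 − 0.5·113 = 118.

113, 118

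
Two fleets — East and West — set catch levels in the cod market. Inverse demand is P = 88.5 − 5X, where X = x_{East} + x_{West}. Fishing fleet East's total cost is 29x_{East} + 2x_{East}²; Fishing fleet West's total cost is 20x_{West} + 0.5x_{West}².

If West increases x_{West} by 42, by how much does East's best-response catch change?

Fishing fleet East's profit: π = x_{East}(88.5 − 5(x_{East} + x_{West})) − 29x_{East} − 2x_{East}².
∂π/∂x_{East} = 59.5 − 14x_{East} − 5x_{West} = 0, so x_{East} = 4.25 − (5/14)x_{West}.
The reaction-function slope is −5/14, so a 42-unit rise in x_{West} moves x_{East} by −5/14 × 42 = −15. East's best response falls — the actions are strategic substitutes.

-15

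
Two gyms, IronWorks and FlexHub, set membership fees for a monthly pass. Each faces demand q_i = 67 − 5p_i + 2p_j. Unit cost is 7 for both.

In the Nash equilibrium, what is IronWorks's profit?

IronWorks's profit: π = (p_{IronWorks} − 7)(67 − 5p_{IronWorks} + 2p_{FlexHub}).
∂π/∂p_{IronWorks} = 102 − 10p_{IronWorks} + 2p_{FlexHub} = 0 ⇒ p_{IronWorks} = 10.2 + 0.2p_{FlexHub}.
The game is symmetric, so in equilibrium p_{FlexHub} = p_{IronWorks}: the reaction function gives 0.8p_{IronWorks} = 10.2, hence p_{IronWorks} = 12.75.
q_{IronWorks} = 67 − 5·12.75 + 2·12.75 = 28.75.
Profit = (12.75 − 7)·28.75 = 165.3125.

165.3125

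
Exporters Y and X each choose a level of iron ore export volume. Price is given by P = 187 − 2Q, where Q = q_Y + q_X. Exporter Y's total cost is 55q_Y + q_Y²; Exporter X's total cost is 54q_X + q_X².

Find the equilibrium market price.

Exporter Y's profit: π = q_Y(187 − 2(q_Y + q_X)) − 55q_Y − q_Y².
∂π/∂q_Y = 132 − 6q_Y − 2q_X = 0, so q_Y = 22 − (1/3)q_X.
By the same steps for X: q_X = 133/6 − (1/3)q_Y.
Solving the two reaction functions simultaneously: (1 − (−1/3)(−1/3))q_Y = 22 − (1/3)·(133/6), so (8/9)q_Y = 263/18 and q_Y = 16.4375.
Then q_X = 133/6 − (1/3)·16.4375 = 16.6875.
Equilibrium price: P = 187 − 2·33.125 = 120.75.

120.75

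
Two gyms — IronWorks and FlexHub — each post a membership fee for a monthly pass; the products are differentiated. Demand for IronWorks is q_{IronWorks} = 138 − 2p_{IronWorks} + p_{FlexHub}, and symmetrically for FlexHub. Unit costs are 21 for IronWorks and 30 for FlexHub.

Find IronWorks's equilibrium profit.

IronWorks's profit: π = (p_{IronWorks} − 21)(138 − 2p_{IronWorks} + p_{FlexHub}).
∂π/∂p_{IronWorks} = 180 − 4p_{IronWorks} + p_{FlexHub} = 0 ⇒ p_{IronWorks} = 45 + 0.25p_{FlexHub}.
Similarly p_{FlexHub} = 49.5 + 0.25p_{IronWorks}.
Substituting the second reaction function into the first: p_{IronWorks} = 45 + 0.25(49.5 + 0.25p_{IronWorks}), which gives 0.9375p_{IronWorks} = 57.375 ⇒ p_{IronWorks} = 61.2.
Then p_{FlexHub} = 49.5 + 0.25·61.2 = 64.8.
q_{IronWorks} = 138 − 2·61.2 + 64.8 = 80.4.
Profit = (61.2 − 21)·80.4 = 3232.08.

3232.08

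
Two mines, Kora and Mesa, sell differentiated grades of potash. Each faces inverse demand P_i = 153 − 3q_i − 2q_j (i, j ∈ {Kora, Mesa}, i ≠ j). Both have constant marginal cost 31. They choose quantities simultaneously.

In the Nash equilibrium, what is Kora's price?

76.75

Mine Kora's profit: π = q_{Kora}(153 − 3q_{Kora} − 2q_{Mesa}) − 31q_{Kora}.
∂π/∂q_{Kora} = 122 − 6q_{Kora} − 2q_{Mesa} = 0 ⇒ q_{Kora} = 61/3 − (1/3)q_{Mesa}.
By symmetry q_{Mesa} = q_{Kora}; substituting into the reaction function, (4/3)q_{Kora} = 61/3 and q_{Kora} = 15.25.
P_{Kora} = 153 − 3·15.25 − 2·15.25 = 76.75.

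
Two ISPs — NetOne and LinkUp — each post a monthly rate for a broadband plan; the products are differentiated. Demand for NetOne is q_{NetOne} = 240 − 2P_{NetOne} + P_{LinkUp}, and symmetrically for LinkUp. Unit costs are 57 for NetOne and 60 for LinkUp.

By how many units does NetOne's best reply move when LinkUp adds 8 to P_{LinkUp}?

NetOne's profit: π = (P_{NetOne} − 57)(240 − 2P_{NetOne} + P_{LinkUp}).
∂π/∂P_{NetOne} = 354 − 4P_{NetOne} + P_{LinkUp} = 0 ⇒ P_{NetOne} = 88.5 + 0.25P_{LinkUp}.
The reaction-function slope is 0.25, so an 8-unit rise in P_{LinkUp} moves P_{NetOne} by 0.25 × 8 = 2. NetOne's best response rises — the actions are strategic complements.

2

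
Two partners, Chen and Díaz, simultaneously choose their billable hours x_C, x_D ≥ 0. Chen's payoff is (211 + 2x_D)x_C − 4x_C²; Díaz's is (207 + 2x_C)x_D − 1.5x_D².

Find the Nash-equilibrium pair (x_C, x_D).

Expanding Chen's payoff: 211x_C + 2x_Dx_C − 4x_C².
∂π/∂x_C = 211 + 2x_D − 8x_C = 0, so x_C = 26.375 + 0.25x_D.
Likewise for Díaz: x_D = 69 + (2/3)x_C.
Solving the two reaction functions simultaneously: (1 − (0.25)(2/3))x_C = 26.375 + 0.25·69, so (5/6)x_C = 43.625 and x_C = 52.35.
Then x_D = 69 + (2/3)·52.35 = 103.9.

52.35, 103.9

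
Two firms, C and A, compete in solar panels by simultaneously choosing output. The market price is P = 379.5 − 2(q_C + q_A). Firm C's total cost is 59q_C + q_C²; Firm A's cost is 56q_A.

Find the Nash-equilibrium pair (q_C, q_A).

Firm C's profit: π = q_C(379.5 − 2(q_C + q_A)) − 59q_C − q_C².
∂π/∂q_C = 320.5 − 6q_C − 2q_A = 0, so q_C = 641/12 − (1/3)q_A.
For A: ∂π/∂q_A = 323.5 − 4q_A − 2q_C = 0 ⇒ q_A = 80.875 − 0.5q_C.
Substituting the second reaction function into the first: q_C = 641/12 − (1/3)(80.875 − 0.5q_C), which gives (5/6)q_C = 635/24 ⇒ q_C = 31.75.
Then q_A = 80.875 − 0.5·31.75 = 65.

31.75, 65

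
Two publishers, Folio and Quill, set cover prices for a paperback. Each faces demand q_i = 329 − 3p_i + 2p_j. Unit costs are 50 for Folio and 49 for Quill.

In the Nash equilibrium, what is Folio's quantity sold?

208.6875

Folio's profit: π = (p_{Folio} − 50)(329 − 3p_{Folio} + 2p_{Quill}).
∂π/∂p_{Folio} = 479 − 6p_{Folio} + 2p_{Quill} = 0 ⇒ p_{Folio} = 479/6 + (1/3)p_{Quill}.
Similarly p_{Quill} = 238/3 + (1/3)p_{Folio}.
Plugging p_{Quill} into Folio's best response: p_{Folio} = 479/6 + (1/3)(238/3 + (1/3)p_{Folio}) ⇒ (8/9)p_{Folio} = 1913/18, so p_{Folio} = 119.5625.
Then p_{Quill} = 238/3 + (1/3)·119.5625 = 119.1875.
q_{Folio} = 329 − 3·119.5625 + 2·119.1875 = 208.6875.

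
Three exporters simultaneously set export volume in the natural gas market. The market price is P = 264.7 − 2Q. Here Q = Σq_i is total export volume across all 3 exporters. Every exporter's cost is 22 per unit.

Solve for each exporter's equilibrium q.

30.3375

A representative exporter's profit is π_i = q_i(264.7 − 2Q) − 22q_i, with Q = q_i + Σ_{j≠i} q_j.
First-order condition: 242.7 − 4q_i − 2Σ_{j≠i} q_j = 0.
In a symmetric equilibrium every exporter chooses the same q, so Σ_{j≠i} q_j = 2q. The condition becomes 242.7 − 8q = 0, giving q = 242.7/8 = 30.3375.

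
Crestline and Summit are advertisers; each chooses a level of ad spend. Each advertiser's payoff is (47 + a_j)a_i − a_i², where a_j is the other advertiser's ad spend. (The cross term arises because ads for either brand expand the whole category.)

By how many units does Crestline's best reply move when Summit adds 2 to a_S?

1

Crestline's payoff is (47 + a_S)a_C − a_C².
∂π/∂a_C = 47 + a_S − 2a_C = 0, so a_C = 23.5 + 0.5a_S.
The reaction-function slope is 0.5, so a 2-unit rise in a_S moves a_C by 0.5 × 2 = 1. Crestline's best response rises — the actions are strategic complements.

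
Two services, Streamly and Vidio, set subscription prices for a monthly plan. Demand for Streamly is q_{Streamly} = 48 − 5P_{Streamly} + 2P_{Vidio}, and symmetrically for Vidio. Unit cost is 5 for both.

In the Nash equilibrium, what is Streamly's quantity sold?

20.625

Streamly's profit: π = (P_{Streamly} − 5)(48 − 5P_{Streamly} + 2P_{Vidio}).
∂π/∂P_{Streamly} = 73 − 10P_{Streamly} + 2P_{Vidio} = 0 ⇒ P_{Streamly} = 7.3 + 0.2P_{Vidio}.
The game is symmetric, so in equilibrium P_{Vidio} = P_{Streamly}: the reaction function gives 0.8P_{Streamly} = 7.3, hence P_{Streamly} = 9.125.
q_{Streamly} = 48 − 5·9.125 + 2·9.125 = 20.625.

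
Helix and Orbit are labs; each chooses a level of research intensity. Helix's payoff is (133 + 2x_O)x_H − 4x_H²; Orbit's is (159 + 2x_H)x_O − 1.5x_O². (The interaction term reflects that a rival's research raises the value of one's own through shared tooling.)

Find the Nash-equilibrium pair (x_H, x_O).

Expanding Helix's payoff: 133x_H + 2x_Ox_H − 4x_H².
∂π/∂x_H = 133 + 2x_O − 8x_H = 0, so x_H = 16.625 + 0.25x_O.
Likewise for Orbit: x_O = 53 + (2/3)x_H.
Solving the two reaction functions simultaneously: (1 − (0.25)(2/3))x_H = 16.625 + 0.25·53, so (5/6)x_H = 29.875 and x_H = 35.85.
Then x_O = 53 + (2/3)·35.85 = 76.9.

35.85, 76.9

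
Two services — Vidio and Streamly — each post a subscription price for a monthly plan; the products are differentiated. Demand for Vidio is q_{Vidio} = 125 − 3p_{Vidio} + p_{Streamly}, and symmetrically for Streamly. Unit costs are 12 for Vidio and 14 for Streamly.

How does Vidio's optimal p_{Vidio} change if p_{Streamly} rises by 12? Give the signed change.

2

Vidio's profit: π = (p_{Vidio} − 12)(125 − 3p_{Vidio} + p_{Streamly}).
∂π/∂p_{Vidio} = 161 − 6p_{Vidio} + p_{Streamly} = 0 ⇒ p_{Vidio} = 161/6 + (1/6)p_{Streamly}.
The reaction-function slope is 1/6, so a 12-unit rise in p_{Streamly} moves p_{Vidio} by 1/6 × 12 = 2. Vidio's best response rises — the actions are strategic complements.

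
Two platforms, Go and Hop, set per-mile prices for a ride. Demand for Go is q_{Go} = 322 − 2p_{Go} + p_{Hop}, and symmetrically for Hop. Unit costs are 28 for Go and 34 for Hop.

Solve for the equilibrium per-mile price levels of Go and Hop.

Go's profit: π = (p_{Go} − 28)(322 − 2p_{Go} + p_{Hop}).
∂π/∂p_{Go} = 378 − 4p_{Go} + p_{Hop} = 0 ⇒ p_{Go} = 94.5 + 0.25p_{Hop}.
Similarly p_{Hop} = 97.5 + 0.25p_{Go}.
Plugging p_{Hop} into Go's best response: p_{Go} = 94.5 + 0.25(97.5 + 0.25p_{Go}) ⇒ 0.9375p_{Go} = 118.875, so p_{Go} = 126.8.
Then p_{Hop} = 97.5 + 0.25·126.8 = 129.2.

126.8, 129.2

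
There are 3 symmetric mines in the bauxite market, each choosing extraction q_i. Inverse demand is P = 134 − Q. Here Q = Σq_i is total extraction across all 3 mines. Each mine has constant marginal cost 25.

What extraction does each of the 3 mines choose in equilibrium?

27.25

A representative mine's profit is π_i = q_i(134 − Q) − 25q_i, with Q = q_i + Σ_{j≠i} q_j.
First-order condition: 109 − 2q_i − Σ_{j≠i} q_j = 0.
Imposing symmetry (q_j = q for all j) turns Σ_{j≠i} q_j into 2q, so 109 = 4q and q = 27.25.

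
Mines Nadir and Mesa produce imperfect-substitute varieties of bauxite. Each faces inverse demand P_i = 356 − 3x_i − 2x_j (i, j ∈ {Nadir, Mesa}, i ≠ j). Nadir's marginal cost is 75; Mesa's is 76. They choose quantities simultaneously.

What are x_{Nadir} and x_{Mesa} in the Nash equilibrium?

35.1875, 34.9375

Mine Nadir's profit: π = x_{Nadir}(356 − 3x_{Nadir} − 2x_{Mesa}) − 75x_{Nadir}.
∂π/∂x_{Nadir} = 281 − 6x_{Nadir} − 2x_{Mesa} = 0 ⇒ x_{Nadir} = 281/6 − (1/3)x_{Mesa}.
Similarly x_{Mesa} = 140/3 − (1/3)x_{Nadir}.
Substituting the second reaction function into the first: x_{Nadir} = 281/6 − (1/3)(140/3 − (1/3)x_{Nadir}), which gives (8/9)x_{Nadir} = 563/18 ⇒ x_{Nadir} = 35.1875.
Then x_{Mesa} = 140/3 − (1/3)·35.1875 = 34.9375.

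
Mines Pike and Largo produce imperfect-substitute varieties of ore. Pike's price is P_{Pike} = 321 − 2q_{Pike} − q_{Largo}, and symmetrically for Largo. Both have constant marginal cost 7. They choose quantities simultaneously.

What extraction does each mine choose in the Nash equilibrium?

62.8

Mine Pike's profit: π = q_{Pike}(321 − 2q_{Pike} − q_{Largo}) − 7q_{Pike}.
∂π/∂q_{Pike} = 314 − 4q_{Pike} − q_{Largo} = 0 ⇒ q_{Pike} = 78.5 − 0.25q_{Largo}.
By symmetry q_{Largo} = q_{Pike}; substituting into the reaction function, 1.25q_{Pike} = 78.5 and q_{Pike} = 62.8.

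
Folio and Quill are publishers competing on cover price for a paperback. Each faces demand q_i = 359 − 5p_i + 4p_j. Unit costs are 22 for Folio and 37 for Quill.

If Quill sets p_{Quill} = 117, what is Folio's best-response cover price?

Folio's profit: π = (p_{Folio} − 22)(359 − 5p_{Folio} + 4p_{Quill}).
∂π/∂p_{Folio} = 469 − 10p_{Folio} + 4p_{Quill} = 0 ⇒ p_{Folio} = 46.9 + 0.4p_{Quill}.
At p_{Quill} = 117: p_{Folio} = 46.9 + 0.4·117 = 93.7.

93.7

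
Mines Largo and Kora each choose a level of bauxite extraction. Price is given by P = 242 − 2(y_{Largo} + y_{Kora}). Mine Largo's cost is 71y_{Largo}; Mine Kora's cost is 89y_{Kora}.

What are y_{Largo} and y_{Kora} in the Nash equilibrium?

Mine Largo's profit: π = y_{Largo}(242 − 2(y_{Largo} + y_{Kora})) − 71y_{Largo}.
∂π/∂y_{Largo} = 171 − 4y_{Largo} − 2y_{Kora} = 0, so y_{Largo} = 42.75 − 0.5y_{Kora}.
By the same steps for Kora: y_{Kora} = 38.25 − 0.5y_{Largo}.
Substituting the second reaction function into the first: y_{Largo} = 42.75 − 0.5(38.25 − 0.5y_{Largo}), which gives 0.75y_{Largo} = 23.625 ⇒ y_{Largo} = 31.5.
Then y_{Kora} = 38.25 − 0.5·31.5 = 22.5.

31.5, 22.5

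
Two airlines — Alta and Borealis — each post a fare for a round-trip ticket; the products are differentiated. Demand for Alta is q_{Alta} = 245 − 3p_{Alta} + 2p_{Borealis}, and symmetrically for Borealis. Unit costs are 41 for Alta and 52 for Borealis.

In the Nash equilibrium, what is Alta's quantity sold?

159.1875

Alta's profit: π = (p_{Alta} − 41)(245 − 3p_{Alta} + 2p_{Borealis}).
∂π/∂p_{Alta} = 368 − 6p_{Alta} + 2p_{Borealis} = 0 ⇒ p_{Alta} = 184/3 + (1/3)p_{Borealis}.
Similarly p_{Borealis} = 401/6 + (1/3)p_{Alta}.
Solving the two reaction functions simultaneously: (1 − (1/3)(1/3))p_{Alta} = 184/3 + (1/3)·(401/6), so (8/9)p_{Alta} = 1505/18 and p_{Alta} = 94.0625.
Then p_{Borealis} = 401/6 + (1/3)·94.0625 = 98.1875.
q_{Alta} = 245 − 3·94.0625 + 2·98.1875 = 159.1875.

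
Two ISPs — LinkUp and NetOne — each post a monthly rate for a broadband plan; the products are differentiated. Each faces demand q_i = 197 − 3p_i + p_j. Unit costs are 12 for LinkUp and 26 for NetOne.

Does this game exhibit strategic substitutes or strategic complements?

LinkUp's profit: π = (p_{LinkUp} − 12)(197 − 3p_{LinkUp} + p_{NetOne}).
∂π/∂p_{LinkUp} = 233 − 6p_{LinkUp} + p_{NetOne} = 0 ⇒ p_{LinkUp} = 233/6 + (1/6)p_{NetOne}.
The best-response slope dp_{LinkUp}/dp_{NetOne} = 1/6 > 0: the reaction function is upward-sloping, so the choices are strategic complements.

strategic complements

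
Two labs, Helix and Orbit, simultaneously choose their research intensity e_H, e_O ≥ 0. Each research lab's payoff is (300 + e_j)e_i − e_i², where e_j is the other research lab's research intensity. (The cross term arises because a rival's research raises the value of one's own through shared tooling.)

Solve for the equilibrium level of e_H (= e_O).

300

Helix's payoff is (300 + e_O)e_H − e_H².
∂π/∂e_H = 300 + e_O − 2e_H = 0, so e_H = 150 + 0.5e_O.
Setting e_H = e_O in the reaction function: e_H = 150 + 0.5e_H, so e_H = 150 / 0.5 = 300.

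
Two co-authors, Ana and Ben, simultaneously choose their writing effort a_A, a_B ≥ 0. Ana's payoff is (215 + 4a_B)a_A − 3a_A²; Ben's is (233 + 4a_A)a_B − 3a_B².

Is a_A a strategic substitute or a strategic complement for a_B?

strategic complements

Expanding Ana's payoff: 215a_A + 4a_Ba_A − 3a_A².
∂π/∂a_A = 215 + 4a_B − 6a_A = 0, so a_A = 215/6 + (2/3)a_B.
The best-response slope da_A/da_B = 2/3 > 0: the reaction function is upward-sloping, so the choices are strategic complements.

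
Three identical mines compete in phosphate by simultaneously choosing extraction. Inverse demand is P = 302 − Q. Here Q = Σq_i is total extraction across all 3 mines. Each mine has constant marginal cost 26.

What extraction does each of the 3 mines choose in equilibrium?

69

A representative mine's profit is π_i = q_i(302 − Q) − 26q_i, with Q = q_i + Σ_{j≠i} q_j.
First-order condition: 276 − 2q_i − Σ_{j≠i} q_j = 0.
With identical mines, set every q_j = q: then 276 − 2q − 2q = 0, i.e. q = 276/4 = 69.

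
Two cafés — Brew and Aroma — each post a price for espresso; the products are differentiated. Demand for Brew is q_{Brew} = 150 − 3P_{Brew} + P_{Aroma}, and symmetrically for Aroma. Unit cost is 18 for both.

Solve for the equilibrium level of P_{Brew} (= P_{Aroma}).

Brew's profit: π = (P_{Brew} − 18)(150 − 3P_{Brew} + P_{Aroma}).
∂π/∂P_{Brew} = 204 − 6P_{Brew} + P_{Aroma} = 0 ⇒ P_{Brew} = 34 + (1/6)P_{Aroma}.
The game is symmetric, so in equilibrium P_{Aroma} = P_{Brew}: the reaction function gives (5/6)P_{Brew} = 34, hence P_{Brew} = 40.8.

40.8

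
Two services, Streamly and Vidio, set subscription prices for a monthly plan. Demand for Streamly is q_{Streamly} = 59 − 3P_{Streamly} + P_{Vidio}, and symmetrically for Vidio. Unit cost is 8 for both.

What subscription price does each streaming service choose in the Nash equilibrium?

16.6

Streamly's profit: π = (P_{Streamly} − 8)(59 − 3P_{Streamly} + P_{Vidio}).
∂π/∂P_{Streamly} = 83 − 6P_{Streamly} + P_{Vidio} = 0 ⇒ P_{Streamly} = 83/6 + (1/6)P_{Vidio}.
Setting P_{Streamly} = P_{Vidio} in the reaction function: P_{Streamly} = 83/6 + (1/6)P_{Streamly}, so P_{Streamly} = (83/6) / (5/6) = 16.6.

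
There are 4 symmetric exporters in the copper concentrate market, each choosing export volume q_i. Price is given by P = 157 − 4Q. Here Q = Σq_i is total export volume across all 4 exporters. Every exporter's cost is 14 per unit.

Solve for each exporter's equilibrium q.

A representative exporter's profit is π_i = q_i(157 − 4Q) − 14q_i, with Q = q_i + Σ_{j≠i} q_j.
First-order condition: 143 − 8q_i − 4Σ_{j≠i} q_j = 0.
Imposing symmetry (q_j = q for all j) turns Σ_{j≠i} q_j into 3q, so 143 = 20q and q = 7.15.

7.15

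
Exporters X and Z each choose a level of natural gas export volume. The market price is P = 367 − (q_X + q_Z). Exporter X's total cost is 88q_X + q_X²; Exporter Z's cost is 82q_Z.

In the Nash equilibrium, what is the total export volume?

Exporter X's profit: π = q_X(367 − (q_X + q_Z)) − 88q_X − q_X².
∂π/∂q_X = 279 − 4q_X − q_Z = 0, so q_X = 69.75 − 0.25q_Z.
For Z: ∂π/∂q_Z = 285 − 2q_Z − q_X = 0 ⇒ q_Z = 142.5 − 0.5q_X.
Substituting the second reaction function into the first: q_X = 69.75 − 0.25(142.5 − 0.5q_X), which gives 0.875q_X = 34.125 ⇒ q_X = 39.
Then q_Z = 142.5 − 0.5·39 = 123.
Total export volume: 39 + 123 = 162.

162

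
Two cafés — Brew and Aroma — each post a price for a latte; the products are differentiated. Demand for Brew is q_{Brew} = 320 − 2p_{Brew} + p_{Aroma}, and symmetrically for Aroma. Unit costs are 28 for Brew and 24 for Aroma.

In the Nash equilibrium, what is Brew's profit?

18740.48

Brew's profit: π = (p_{Brew} − 28)(320 − 2p_{Brew} + p_{Aroma}).
∂π/∂p_{Brew} = 376 − 4p_{Brew} + p_{Aroma} = 0 ⇒ p_{Brew} = 94 + 0.25p_{Aroma}.
Similarly p_{Aroma} = 92 + 0.25p_{Brew}.
Solving the two reaction functions simultaneously: (1 − (0.25)(0.25))p_{Brew} = 94 + 0.25·92, so 0.9375p_{Brew} = 117 and p_{Brew} = 124.8.
Then p_{Aroma} = 92 + 0.25·124.8 = 123.2.
q_{Brew} = 320 − 2·124.8 + 123.2 = 193.6.
Profit = (124.8 − 28)·193.6 = 18740.48.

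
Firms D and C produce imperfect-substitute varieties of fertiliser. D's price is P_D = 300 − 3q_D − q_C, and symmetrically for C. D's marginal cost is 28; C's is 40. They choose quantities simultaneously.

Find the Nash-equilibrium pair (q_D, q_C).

39.2, 36.8

Firm D's profit: π = q_D(300 − 3q_D − q_C) − 28q_D.
∂π/∂q_D = 272 − 6q_D − q_C = 0 ⇒ q_D = 136/3 − (1/6)q_C.
Similarly q_C = 130/3 − (1/6)q_D.
Plugging q_C into D's best response: q_D = 136/3 − (1/6)(130/3 − (1/6)q_D) ⇒ (35/36)q_D = 343/9, so q_D = 39.2.
Then q_C = 130/3 − (1/6)·39.2 = 36.8.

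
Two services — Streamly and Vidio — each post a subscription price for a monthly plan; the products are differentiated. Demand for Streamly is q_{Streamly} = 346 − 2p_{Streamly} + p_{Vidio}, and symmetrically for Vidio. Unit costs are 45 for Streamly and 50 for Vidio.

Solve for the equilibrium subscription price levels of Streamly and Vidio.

Streamly's profit: π = (p_{Streamly} − 45)(346 − 2p_{Streamly} + p_{Vidio}).
∂π/∂p_{Streamly} = 436 − 4p_{Streamly} + p_{Vidio} = 0 ⇒ p_{Streamly} = 109 + 0.25p_{Vidio}.
Similarly p_{Vidio} = 111.5 + 0.25p_{Streamly}.
Substituting the second reaction function into the first: p_{Streamly} = 109 + 0.25(111.5 + 0.25p_{Streamly}), which gives 0.9375p_{Streamly} = 136.875 ⇒ p_{Streamly} = 146.
Then p_{Vidio} = 111.5 + 0.25·146 = 148.

146, 148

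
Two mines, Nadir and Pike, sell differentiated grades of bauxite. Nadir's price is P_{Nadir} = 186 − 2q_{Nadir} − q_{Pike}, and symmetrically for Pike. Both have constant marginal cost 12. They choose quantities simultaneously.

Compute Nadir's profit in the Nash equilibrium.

2422.08

Mine Nadir's profit: π = q_{Nadir}(186 − 2q_{Nadir} − q_{Pike}) − 12q_{Nadir}.
∂π/∂q_{Nadir} = 174 − 4q_{Nadir} − q_{Pike} = 0 ⇒ q_{Nadir} = 43.5 − 0.25q_{Pike}.
By symmetry q_{Pike} = q_{Nadir}; substituting into the reaction function, 1.25q_{Nadir} = 43.5 and q_{Nadir} = 34.8.
P_{Nadir} = 186 − 2·34.8 − 34.8 = 81.6.
Profit = (81.6 − 12)·34.8 = 2422.08.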